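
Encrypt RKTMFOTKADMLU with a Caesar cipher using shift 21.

MFOHAJOFVYHGP

R(17): 17+21=38≡12 → M
K(10): 10+21=31≡5 → F
T(19): 19+21=40≡14 → O
M(12): 12+21=33≡7 → H
F(5): 5+21=26≡0 → A
O(14): 14+21=35≡9 → J
T(19): 19+21=40≡14 → O
K(10): 10+21=31≡5 → F
A(0): 0+21=21 → V
D(3): 3+21=24 → Y
M(12): 12+21=33≡7 → H
L(11): 11+21=32≡6 → G
U(20): 20+21=41≡15 → P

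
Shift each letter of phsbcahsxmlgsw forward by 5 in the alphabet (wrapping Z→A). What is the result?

umxghfmxcrqlxb

p(15): 15+5=20 → u
h(7): 7+5=12 → m
s(18): 18+5=23 → x
b(1): 1+5=6 → g
c(2): 2+5=7 → h
a(0): 0+5=5 → f
h(7): 7+5=12 → m
s(18): 18+5=23 → x
x(23): 23+5=28≡2 → c
m(12): 12+5=17 → r
l(11): 11+5=16 → q
g(6): 6+5=11 → l
s(18): 18+5=23 → x
w(22): 22+5=27≡1 → b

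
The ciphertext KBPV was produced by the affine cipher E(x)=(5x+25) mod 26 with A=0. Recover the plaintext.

XQYU

The inverse of 5 mod 26 is 21, since 5·21=105≡1. Apply D(y)=21·(y−25) mod 26:
K(10): 21·(10−25)=-315≡23 → X
B(1): 21·(1−25)=-504≡16 → Q
P(15): 21·(15−25)=-210≡24 → Y
V(21): 21·(21−25)=-84≡20 → U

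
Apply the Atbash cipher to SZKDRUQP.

HAPWIFJK

S(18) → H(7)
Z(25) → A(0)
K(10) → P(15)
D(3) → W(22)
R(17) → I(8)
U(20) → F(5)
Q(16) → J(9)
P(15) → K(10)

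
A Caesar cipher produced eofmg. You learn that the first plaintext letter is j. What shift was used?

From the crib: e(4)−j(9)=-5≡21, so the shift is 21.

21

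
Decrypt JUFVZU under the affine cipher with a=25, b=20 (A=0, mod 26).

The inverse of 25 mod 26 is 25, since 25·25=625≡1. Apply D(y)=25·(y−20) mod 26:
J(9): 25·(9−20)=-275≡11 → L
U(20): 25·(20−20)=0 → A
F(5): 25·(5−20)=-375≡15 → P
V(21): 25·(21−20)=25 → Z
Z(25): 25·(25−20)=125≡21 → V
U(20): 25·(20−20)=0 → A

LAPZVA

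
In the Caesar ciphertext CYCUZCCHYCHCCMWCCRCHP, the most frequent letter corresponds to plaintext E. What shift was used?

24

The most frequent ciphertext letter is C (appears 10 times).
C is position 2; E is position 4.
Shift = -2≡24.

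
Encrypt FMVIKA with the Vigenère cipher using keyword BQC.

GCXJAC

Repeat the key across the message: BQCBQC
F(5)+B(1): 6 → G
M(12)+Q(16): 28≡2 → C
V(21)+C(2): 23 → X
I(8)+B(1): 9 → J
K(10)+Q(16): 26≡0 → A
A(0)+C(2): 2 → C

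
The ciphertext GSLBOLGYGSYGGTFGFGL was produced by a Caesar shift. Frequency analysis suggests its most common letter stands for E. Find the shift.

The most frequent ciphertext letter is G (appears 7 times).
G is position 6; E is position 4.
Shift = 2.

2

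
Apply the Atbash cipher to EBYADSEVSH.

E(4) → V(21)
B(1) → Y(24)
Y(24) → B(1)
A(0) → Z(25)
D(3) → W(22)
S(18) → H(7)
E(4) → V(21)
V(21) → E(4)
S(18) → H(7)
H(7) → S(18)

VYBZWHVEHS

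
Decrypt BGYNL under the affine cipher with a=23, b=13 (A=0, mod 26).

The inverse of 23 mod 26 is 17, since 23·17=391≡1. Apply D(y)=17·(y−13) mod 26:
B(1): 17·(1−13)=-204≡4 → E
G(6): 17·(6−13)=-119≡11 → L
Y(24): 17·(24−13)=187≡5 → F
N(13): 17·(13−13)=0 → A
L(11): 17·(11−13)=-34≡18 → S

ELFAS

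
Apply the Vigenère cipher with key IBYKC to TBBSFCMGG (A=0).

Repeat the key across the message: IBYKCIBYK
T(19)+I(8): 27≡1 → B
B(1)+B(1): 2 → C
B(1)+Y(24): 25 → Z
S(18)+K(10): 28≡2 → C
F(5)+C(2): 7 → H
C(2)+I(8): 10 → K
M(12)+B(1): 13 → N
G(6)+Y(24): 30≡4 → E
G(6)+K(10): 16 → Q

BCZCHKNEQ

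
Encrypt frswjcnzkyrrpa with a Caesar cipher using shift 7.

f(5): 5+7=12 → m
r(17): 17+7=24 → y
s(18): 18+7=25 → z
w(22): 22+7=29≡3 → d
j(9): 9+7=16 → q
c(2): 2+7=9 → j
n(13): 13+7=20 → u
z(25): 25+7=32≡6 → g
k(10): 10+7=17 → r
y(24): 24+7=31≡5 → f
r(17): 17+7=24 → y
r(17): 17+7=24 → y
p(15): 15+7=22 → w
a(0): 0+7=7 → h

myzdqjugrfyywh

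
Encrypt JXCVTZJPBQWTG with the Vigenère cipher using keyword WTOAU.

Repeat the key across the message: WTOAUWTOAUWTO
J(9)+W(22): 31≡5 → F
X(23)+T(19): 42≡16 → Q
C(2)+O(14): 16 → Q
V(21)+A(0): 21 → V
T(19)+U(20): 39≡13 → N
Z(25)+W(22): 47≡21 → V
J(9)+T(19): 28≡2 → C
P(15)+O(14): 29≡3 → D
B(1)+A(0): 1 → B
Q(16)+U(20): 36≡10 → K
W(22)+W(22): 44≡18 → S
T(19)+T(19): 38≡12 → M
G(6)+O(14): 20 → U

FQQVNVCDBKSMU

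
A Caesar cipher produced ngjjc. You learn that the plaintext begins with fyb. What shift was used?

8

From the crib: n(13)−f(5)=8, so the shift is 8.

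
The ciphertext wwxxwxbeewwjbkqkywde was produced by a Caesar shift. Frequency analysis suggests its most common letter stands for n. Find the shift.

9

The most frequent ciphertext letter is w (appears 6 times).
w is position 22; n is position 13.
Shift = 9.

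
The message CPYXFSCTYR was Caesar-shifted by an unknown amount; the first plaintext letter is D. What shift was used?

25

From the crib: C(2)−D(3)=-1≡25, so the shift is 25.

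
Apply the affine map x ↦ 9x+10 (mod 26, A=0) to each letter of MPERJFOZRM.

OPUHNDGBHO

M(12): 9·12+10=118≡14 → O
P(15): 9·15+10=145≡15 → P
E(4): 9·4+10=46≡20 → U
R(17): 9·17+10=163≡7 → H
J(9): 9·9+10=91≡13 → N
F(5): 9·5+10=55≡3 → D
O(14): 9·14+10=136≡6 → G
Z(25): 9·25+10=235≡1 → B
R(17): 9·17+10=163≡7 → H
M(12): 9·12+10=118≡14 → O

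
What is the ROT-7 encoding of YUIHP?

Y(24): 24+7=31≡5 → F
U(20): 20+7=27≡1 → B
I(8): 8+7=15 → P
H(7): 7+7=14 → O
P(15): 15+7=22 → W

FBPOW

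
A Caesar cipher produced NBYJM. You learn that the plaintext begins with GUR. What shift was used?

From the crib: N(13)−G(6)=7, so the shift is 7.

7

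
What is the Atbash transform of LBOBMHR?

OYLYNSI

L(11) → O(14)
B(1) → Y(24)
O(14) → L(11)
B(1) → Y(24)
M(12) → N(13)
H(7) → S(18)
R(17) → I(8)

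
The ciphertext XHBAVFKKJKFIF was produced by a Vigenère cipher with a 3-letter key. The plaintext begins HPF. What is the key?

QSW

Subtract each crib letter from the matching ciphertext letter (mod 26):
X(23)−H(7)=16 → Q
H(7)−P(15)=-8≡18 → S
B(1)−F(5)=-4≡22 → W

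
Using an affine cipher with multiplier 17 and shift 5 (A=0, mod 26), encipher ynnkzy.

y(24): 17·24+5=413≡23 → x
n(13): 17·13+5=226≡18 → s
n(13): 17·13+5=226≡18 → s
k(10): 17·10+5=175≡19 → t
z(25): 17·25+5=430≡14 → o
y(24): 17·24+5=413≡23 → x

xsstox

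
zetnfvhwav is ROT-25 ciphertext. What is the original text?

afuogwixbw

z(25): 25−25=0 → a
e(4): 4−25=-21≡5 → f
t(19): 19−25=-6≡20 → u
n(13): 13−25=-12≡14 → o
f(5): 5−25=-20≡6 → g
v(21): 21−25=-4≡22 → w
h(7): 7−25=-18≡8 → i
w(22): 22−25=-3≡23 → x
a(0): 0−25=-25≡1 → b
v(21): 21−25=-4≡22 → w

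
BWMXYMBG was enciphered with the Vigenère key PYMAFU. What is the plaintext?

MYAXTSMI

Repeat the key across the ciphertext: PYMAFUPY
B(1)−P(15): -14≡12 → M
W(22)−Y(24): -2≡24 → Y
M(12)−M(12): 0 → A
X(23)−A(0): 23 → X
Y(24)−F(5): 19 → T
M(12)−U(20): -8≡18 → S
B(1)−P(15): -14≡12 → M
G(6)−Y(24): -18≡8 → I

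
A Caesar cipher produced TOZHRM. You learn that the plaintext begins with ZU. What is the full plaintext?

From the crib: T(19)−Z(25)=-6≡20, so the shift is 20.
Subtract 20 from each ciphertext letter:
T(19): 19−20=-1≡25 → Z
O(14): 14−20=-6≡20 → U
Z(25): 25−20=5 → F
H(7): 7−20=-13≡13 → N
R(17): 17−20=-3≡23 → X
M(12): 12−20=-8≡18 → S

ZUFNXS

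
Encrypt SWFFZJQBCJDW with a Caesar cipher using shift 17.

S(18): 18+17=35≡9 → J
W(22): 22+17=39≡13 → N
F(5): 5+17=22 → W
F(5): 5+17=22 → W
Z(25): 25+17=42≡16 → Q
J(9): 9+17=26≡0 → A
Q(16): 16+17=33≡7 → H
B(1): 1+17=18 → S
C(2): 2+17=19 → T
J(9): 9+17=26≡0 → A
D(3): 3+17=20 → U
W(22): 22+17=39≡13 → N

JNWWQAHSTAUN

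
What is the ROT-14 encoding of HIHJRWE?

H(7): 7+14=21 → V
I(8): 8+14=22 → W
H(7): 7+14=21 → V
J(9): 9+14=23 → X
R(17): 17+14=31≡5 → F
W(22): 22+14=36≡10 → K
E(4): 4+14=18 → S

VWVXFKS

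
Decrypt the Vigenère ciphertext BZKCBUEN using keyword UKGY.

HPEEHKYP

Repeat the key across the ciphertext: UKGYUKGY
B(1)−U(20): -19≡7 → H
Z(25)−K(10): 15 → P
K(10)−G(6): 4 → E
C(2)−Y(24): -22≡4 → E
B(1)−U(20): -19≡7 → H
U(20)−K(10): 10 → K
E(4)−G(6): -2≡24 → Y
N(13)−Y(24): -11≡15 → P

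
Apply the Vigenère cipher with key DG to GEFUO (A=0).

Repeat the key across the message: DGDGD
G(6)+D(3): 9 → J
E(4)+G(6): 10 → K
F(5)+D(3): 8 → I
U(20)+G(6): 26≡0 → A
O(14)+D(3): 17 → R

JKIAR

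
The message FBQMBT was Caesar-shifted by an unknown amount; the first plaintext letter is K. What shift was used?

21

From the crib: F(5)−K(10)=-5≡21, so the shift is 21.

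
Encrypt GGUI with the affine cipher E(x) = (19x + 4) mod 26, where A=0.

OOUA

G(6): 19·6+4=118≡14 → O
G(6): 19·6+4=118≡14 → O
U(20): 19·20+4=384≡20 → U
I(8): 19·8+4=156≡0 → A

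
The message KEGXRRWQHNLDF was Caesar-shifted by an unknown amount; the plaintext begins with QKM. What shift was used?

From the crib: K(10)−Q(16)=-6≡20, so the shift is 20.

20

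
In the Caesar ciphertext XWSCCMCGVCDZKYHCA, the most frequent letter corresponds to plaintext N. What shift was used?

15

The most frequent ciphertext letter is C (appears 5 times).
C is position 2; N is position 13.
Shift = -11≡15.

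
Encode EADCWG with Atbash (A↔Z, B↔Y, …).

E(4) → V(21)
A(0) → Z(25)
D(3) → W(22)
C(2) → X(23)
W(22) → D(3)
G(6) → T(19)

VZWXDT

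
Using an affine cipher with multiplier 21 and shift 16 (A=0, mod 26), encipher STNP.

EZDT

S(18): 21·18+16=394≡4 → E
T(19): 21·19+16=415≡25 → Z
N(13): 21·13+16=289≡3 → D
P(15): 21·15+16=331≡19 → T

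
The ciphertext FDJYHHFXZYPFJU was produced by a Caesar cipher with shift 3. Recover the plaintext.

CAGVEECUWVMCGR

F(5): 5−3=2 → C
D(3): 3−3=0 → A
J(9): 9−3=6 → G
Y(24): 24−3=21 → V
H(7): 7−3=4 → E
H(7): 7−3=4 → E
F(5): 5−3=2 → C
X(23): 23−3=20 → U
Z(25): 25−3=22 → W
Y(24): 24−3=21 → V
P(15): 15−3=12 → M
F(5): 5−3=2 → C
J(9): 9−3=6 → G
U(20): 20−3=17 → R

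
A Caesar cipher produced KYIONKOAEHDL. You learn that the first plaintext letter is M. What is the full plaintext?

MAKQPMQCGJFN

From the crib: K(10)−M(12)=-2≡24, so the shift is 24.
Subtract 24 from each ciphertext letter:
K(10): 10−24=-14≡12 → M
Y(24): 24−24=0 → A
I(8): 8−24=-16≡10 → K
O(14): 14−24=-10≡16 → Q
N(13): 13−24=-11≡15 → P
K(10): 10−24=-14≡12 → M
O(14): 14−24=-10≡16 → Q
A(0): 0−24=-24≡2 → C
E(4): 4−24=-20≡6 → G
H(7): 7−24=-17≡9 → J
D(3): 3−24=-21≡5 → F
L(11): 11−24=-13≡13 → N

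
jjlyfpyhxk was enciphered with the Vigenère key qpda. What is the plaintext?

Repeat the key across the ciphertext: qpdaqpdaqp
j(9)−q(16): -7≡19 → t
j(9)−p(15): -6≡20 → u
l(11)−d(3): 8 → i
y(24)−a(0): 24 → y
f(5)−q(16): -11≡15 → p
p(15)−p(15): 0 → a
y(24)−d(3): 21 → v
h(7)−a(0): 7 → h
x(23)−q(16): 7 → h
k(10)−p(15): -5≡21 → v

tuiypavhhv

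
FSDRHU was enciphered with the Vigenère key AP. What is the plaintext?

FDDCHF

Repeat the key across the ciphertext: APAPAP
F(5)−A(0): 5 → F
S(18)−P(15): 3 → D
D(3)−A(0): 3 → D
R(17)−P(15): 2 → C
H(7)−A(0): 7 → H
U(20)−P(15): 5 → F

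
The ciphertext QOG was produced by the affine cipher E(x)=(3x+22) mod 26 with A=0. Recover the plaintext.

The inverse of 3 mod 26 is 9, since 3·9=27≡1. Apply D(y)=9·(y−22) mod 26:
Q(16): 9·(16−22)=-54≡24 → Y
O(14): 9·(14−22)=-72≡6 → G
G(6): 9·(6−22)=-144≡12 → M

YGM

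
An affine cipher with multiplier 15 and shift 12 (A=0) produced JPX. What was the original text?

The inverse of 15 mod 26 is 7, since 15·7=105≡1. Apply D(y)=7·(y−12) mod 26:
J(9): 7·(9−12)=-21≡5 → F
P(15): 7·(15−12)=21 → V
X(23): 7·(23−12)=77≡25 → Z

FVZ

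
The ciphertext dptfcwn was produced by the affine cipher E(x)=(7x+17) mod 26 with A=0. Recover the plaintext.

The inverse of 7 mod 26 is 15, since 7·15=105≡1. Apply D(y)=15·(y−17) mod 26:
d(3): 15·(3−17)=-210≡24 → y
p(15): 15·(15−17)=-30≡22 → w
t(19): 15·(19−17)=30≡4 → e
f(5): 15·(5−17)=-180≡2 → c
c(2): 15·(2−17)=-225≡9 → j
w(22): 15·(22−17)=75≡23 → x
n(13): 15·(13−17)=-60≡18 → s

ywecjxs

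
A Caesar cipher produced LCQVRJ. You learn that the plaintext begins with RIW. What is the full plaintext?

From the crib: L(11)−R(17)=-6≡20, so the shift is 20.
Subtract 20 from each ciphertext letter:
L(11): 11−20=-9≡17 → R
C(2): 2−20=-18≡8 → I
Q(16): 16−20=-4≡22 → W
V(21): 21−20=1 → B
R(17): 17−20=-3≡23 → X
J(9): 9−20=-11≡15 → P

RIWBXP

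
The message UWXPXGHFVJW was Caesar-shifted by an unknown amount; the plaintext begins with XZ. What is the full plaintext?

XZASAJKIYMZ

From the crib: U(20)−X(23)=-3≡23, so the shift is 23.
Subtract 23 from each ciphertext letter:
U(20): 20−23=-3≡23 → X
W(22): 22−23=-1≡25 → Z
X(23): 23−23=0 → A
P(15): 15−23=-8≡18 → S
X(23): 23−23=0 → A
G(6): 6−23=-17≡9 → J
H(7): 7−23=-16≡10 → K
F(5): 5−23=-18≡8 → I
V(21): 21−23=-2≡24 → Y
J(9): 9−23=-14≡12 → M
W(22): 22−23=-1≡25 → Z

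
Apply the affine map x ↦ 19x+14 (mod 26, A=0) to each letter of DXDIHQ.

D(3): 19·3+14=71≡19 → T
X(23): 19·23+14=451≡9 → J
D(3): 19·3+14=71≡19 → T
I(8): 19·8+14=166≡10 → K
H(7): 19·7+14=147≡17 → R
Q(16): 19·16+14=318≡6 → G

TJTKRG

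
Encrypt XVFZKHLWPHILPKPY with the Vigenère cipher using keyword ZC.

WXEBJJKYOJHNOMOA

Repeat the key across the message: ZCZCZCZCZCZCZCZC
X(23)+Z(25): 48≡22 → W
V(21)+C(2): 23 → X
F(5)+Z(25): 30≡4 → E
Z(25)+C(2): 27≡1 → B
K(10)+Z(25): 35≡9 → J
H(7)+C(2): 9 → J
L(11)+Z(25): 36≡10 → K
W(22)+C(2): 24 → Y
P(15)+Z(25): 40≡14 → O
H(7)+C(2): 9 → J
I(8)+Z(25): 33≡7 → H
L(11)+C(2): 13 → N
P(15)+Z(25): 40≡14 → O
K(10)+C(2): 12 → M
P(15)+Z(25): 40≡14 → O
Y(24)+C(2): 26≡0 → A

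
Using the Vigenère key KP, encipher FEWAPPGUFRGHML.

Repeat the key across the message: KPKPKPKPKPKPKP
F(5)+K(10): 15 → P
E(4)+P(15): 19 → T
W(22)+K(10): 32≡6 → G
A(0)+P(15): 15 → P
P(15)+K(10): 25 → Z
P(15)+P(15): 30≡4 → E
G(6)+K(10): 16 → Q
U(20)+P(15): 35≡9 → J
F(5)+K(10): 15 → P
R(17)+P(15): 32≡6 → G
G(6)+K(10): 16 → Q
H(7)+P(15): 22 → W
M(12)+K(10): 22 → W
L(11)+P(15): 26≡0 → A

PTGPZEQJPGQWWA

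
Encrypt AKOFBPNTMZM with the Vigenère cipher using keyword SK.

SUGPTZFDEJE

Repeat the key across the message: SKSKSKSKSKS
A(0)+S(18): 18 → S
K(10)+K(10): 20 → U
O(14)+S(18): 32≡6 → G
F(5)+K(10): 15 → P
B(1)+S(18): 19 → T
P(15)+K(10): 25 → Z
N(13)+S(18): 31≡5 → F
T(19)+K(10): 29≡3 → D
M(12)+S(18): 30≡4 → E
Z(25)+K(10): 35≡9 → J
M(12)+S(18): 30≡4 → E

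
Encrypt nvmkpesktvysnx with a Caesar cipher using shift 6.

n(13): 13+6=19 → t
v(21): 21+6=27≡1 → b
m(12): 12+6=18 → s
k(10): 10+6=16 → q
p(15): 15+6=21 → v
e(4): 4+6=10 → k
s(18): 18+6=24 → y
k(10): 10+6=16 → q
t(19): 19+6=25 → z
v(21): 21+6=27≡1 → b
y(24): 24+6=30≡4 → e
s(18): 18+6=24 → y
n(13): 13+6=19 → t
x(23): 23+6=29≡3 → d

tbsqvkyqzbeytd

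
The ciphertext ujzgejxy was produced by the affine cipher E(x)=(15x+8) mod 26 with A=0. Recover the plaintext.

The inverse of 15 mod 26 is 7, since 15·7=105≡1. Apply D(y)=7·(y−8) mod 26:
u(20): 7·(20−8)=84≡6 → g
j(9): 7·(9−8)=7 → h
z(25): 7·(25−8)=119≡15 → p
g(6): 7·(6−8)=-14≡12 → m
e(4): 7·(4−8)=-28≡24 → y
j(9): 7·(9−8)=7 → h
x(23): 7·(23−8)=105≡1 → b
y(24): 7·(24−8)=112≡8 → i

ghpmyhbi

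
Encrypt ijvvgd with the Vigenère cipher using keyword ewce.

Repeat the key across the message: ewceew
i(8)+e(4): 12 → m
j(9)+w(22): 31≡5 → f
v(21)+c(2): 23 → x
v(21)+e(4): 25 → z
g(6)+e(4): 10 → k
d(3)+w(22): 25 → z

mfxzkz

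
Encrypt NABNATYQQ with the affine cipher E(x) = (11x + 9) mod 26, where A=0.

N(13): 11·13+9=152≡22 → W
A(0): 11·0+9=9 → J
B(1): 11·1+9=20 → U
N(13): 11·13+9=152≡22 → W
A(0): 11·0+9=9 → J
T(19): 11·19+9=218≡10 → K
Y(24): 11·24+9=273≡13 → N
Q(16): 11·16+9=185≡3 → D
Q(16): 11·16+9=185≡3 → D

WJUWJKNDD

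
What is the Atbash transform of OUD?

O(14) → L(11)
U(20) → F(5)
D(3) → W(22)

LFW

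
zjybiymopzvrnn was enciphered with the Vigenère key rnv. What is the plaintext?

iwdkvdvbuiiwwa

Repeat the key across the ciphertext: rnvrnvrnvrnvrn
z(25)−r(17): 8 → i
j(9)−n(13): -4≡22 → w
y(24)−v(21): 3 → d
b(1)−r(17): -16≡10 → k
i(8)−n(13): -5≡21 → v
y(24)−v(21): 3 → d
m(12)−r(17): -5≡21 → v
o(14)−n(13): 1 → b
p(15)−v(21): -6≡20 → u
z(25)−r(17): 8 → i
v(21)−n(13): 8 → i
r(17)−v(21): -4≡22 → w
n(13)−r(17): -4≡22 → w
n(13)−n(13): 0 → a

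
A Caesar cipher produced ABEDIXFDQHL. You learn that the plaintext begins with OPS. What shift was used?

From the crib: A(0)−O(14)=-14≡12, so the shift is 12.

12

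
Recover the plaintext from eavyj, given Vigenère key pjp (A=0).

prgja

Repeat the key across the ciphertext: pjppj
e(4)−p(15): -11≡15 → p
a(0)−j(9): -9≡17 → r
v(21)−p(15): 6 → g
y(24)−p(15): 9 → j
j(9)−j(9): 0 → a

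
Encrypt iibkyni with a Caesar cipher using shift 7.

i(8): 8+7=15 → p
i(8): 8+7=15 → p
b(1): 1+7=8 → i
k(10): 10+7=17 → r
y(24): 24+7=31≡5 → f
n(13): 13+7=20 → u
i(8): 8+7=15 → p

ppirfup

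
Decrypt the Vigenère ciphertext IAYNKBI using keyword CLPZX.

Repeat the key across the ciphertext: CLPZXCL
I(8)−C(2): 6 → G
A(0)−L(11): -11≡15 → P
Y(24)−P(15): 9 → J
N(13)−Z(25): -12≡14 → O
K(10)−X(23): -13≡13 → N
B(1)−C(2): -1≡25 → Z
I(8)−L(11): -3≡23 → X

GPJONZX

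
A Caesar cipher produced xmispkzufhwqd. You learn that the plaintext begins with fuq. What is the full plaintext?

fuqaxshcnpeyl

From the crib: x(23)−f(5)=18, so the shift is 18.
Subtract 18 from each ciphertext letter:
x(23): 23−18=5 → f
m(12): 12−18=-6≡20 → u
i(8): 8−18=-10≡16 → q
s(18): 18−18=0 → a
p(15): 15−18=-3≡23 → x
k(10): 10−18=-8≡18 → s
z(25): 25−18=7 → h
u(20): 20−18=2 → c
f(5): 5−18=-13≡13 → n
h(7): 7−18=-11≡15 → p
w(22): 22−18=4 → e
q(16): 16−18=-2≡24 → y
d(3): 3−18=-15≡11 → l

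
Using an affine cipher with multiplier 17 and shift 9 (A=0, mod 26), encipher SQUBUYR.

S(18): 17·18+9=315≡3 → D
Q(16): 17·16+9=281≡21 → V
U(20): 17·20+9=349≡11 → L
B(1): 17·1+9=26≡0 → A
U(20): 17·20+9=349≡11 → L
Y(24): 17·24+9=417≡1 → B
R(17): 17·17+9=298≡12 → M

DVLALBM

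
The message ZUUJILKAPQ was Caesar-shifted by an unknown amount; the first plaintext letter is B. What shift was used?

From the crib: Z(25)−B(1)=24, so the shift is 24.

24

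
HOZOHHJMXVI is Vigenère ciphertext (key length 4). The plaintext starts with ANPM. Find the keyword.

Subtract each crib letter from the matching ciphertext letter (mod 26):
H(7)−A(0)=7 → H
O(14)−N(13)=1 → B
Z(25)−P(15)=10 → K
O(14)−M(12)=2 → C

HBKC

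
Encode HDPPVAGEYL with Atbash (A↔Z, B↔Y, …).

SWKKEZTVBO

H(7) → S(18)
D(3) → W(22)
P(15) → K(10)
P(15) → K(10)
V(21) → E(4)
A(0) → Z(25)
G(6) → T(19)
E(4) → V(21)
Y(24) → B(1)
L(11) → O(14)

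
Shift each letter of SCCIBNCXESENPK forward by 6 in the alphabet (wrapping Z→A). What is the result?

S(18): 18+6=24 → Y
C(2): 2+6=8 → I
C(2): 2+6=8 → I
I(8): 8+6=14 → O
B(1): 1+6=7 → H
N(13): 13+6=19 → T
C(2): 2+6=8 → I
X(23): 23+6=29≡3 → D
E(4): 4+6=10 → K
S(18): 18+6=24 → Y
E(4): 4+6=10 → K
N(13): 13+6=19 → T
P(15): 15+6=21 → V
K(10): 10+6=16 → Q

YIIOHTIDKYKTVQ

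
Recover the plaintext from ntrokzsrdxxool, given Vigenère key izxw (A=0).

fuuscavvvyasgm

Repeat the key across the ciphertext: izxwizxwizxwiz
n(13)−i(8): 5 → f
t(19)−z(25): -6≡20 → u
r(17)−x(23): -6≡20 → u
o(14)−w(22): -8≡18 → s
k(10)−i(8): 2 → c
z(25)−z(25): 0 → a
s(18)−x(23): -5≡21 → v
r(17)−w(22): -5≡21 → v
d(3)−i(8): -5≡21 → v
x(23)−z(25): -2≡24 → y
x(23)−x(23): 0 → a
o(14)−w(22): -8≡18 → s
o(14)−i(8): 6 → g
l(11)−z(25): -14≡12 → m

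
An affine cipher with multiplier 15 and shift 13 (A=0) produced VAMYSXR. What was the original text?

The inverse of 15 mod 26 is 7, since 15·7=105≡1. Apply D(y)=7·(y−13) mod 26:
V(21): 7·(21−13)=56≡4 → E
A(0): 7·(0−13)=-91≡13 → N
M(12): 7·(12−13)=-7≡19 → T
Y(24): 7·(24−13)=77≡25 → Z
S(18): 7·(18−13)=35≡9 → J
X(23): 7·(23−13)=70≡18 → S
R(17): 7·(17−13)=28≡2 → C

ENTZJSC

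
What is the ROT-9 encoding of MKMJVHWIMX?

VTVSEQFRVG

M(12): 12+9=21 → V
K(10): 10+9=19 → T
M(12): 12+9=21 → V
J(9): 9+9=18 → S
V(21): 21+9=30≡4 → E
H(7): 7+9=16 → Q
W(22): 22+9=31≡5 → F
I(8): 8+9=17 → R
M(12): 12+9=21 → V
X(23): 23+9=32≡6 → G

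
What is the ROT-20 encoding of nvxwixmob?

hprqcrgiv

n(13): 13+20=33≡7 → h
v(21): 21+20=41≡15 → p
x(23): 23+20=43≡17 → r
w(22): 22+20=42≡16 → q
i(8): 8+20=28≡2 → c
x(23): 23+20=43≡17 → r
m(12): 12+20=32≡6 → g
o(14): 14+20=34≡8 → i
b(1): 1+20=21 → v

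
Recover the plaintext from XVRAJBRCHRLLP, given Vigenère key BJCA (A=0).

Repeat the key across the ciphertext: BJCABJCABJCAB
X(23)−B(1): 22 → W
V(21)−J(9): 12 → M
R(17)−C(2): 15 → P
A(0)−A(0): 0 → A
J(9)−B(1): 8 → I
B(1)−J(9): -8≡18 → S
R(17)−C(2): 15 → P
C(2)−A(0): 2 → C
H(7)−B(1): 6 → G
R(17)−J(9): 8 → I
L(11)−C(2): 9 → J
L(11)−A(0): 11 → L
P(15)−B(1): 14 → O

WMPAISPCGIJLO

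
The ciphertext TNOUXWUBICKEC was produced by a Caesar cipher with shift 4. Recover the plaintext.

PJKQTSQXEYGAY

T(19): 19−4=15 → P
N(13): 13−4=9 → J
O(14): 14−4=10 → K
U(20): 20−4=16 → Q
X(23): 23−4=19 → T
W(22): 22−4=18 → S
U(20): 20−4=16 → Q
B(1): 1−4=-3≡23 → X
I(8): 8−4=4 → E
C(2): 2−4=-2≡24 → Y
K(10): 10−4=6 → G
E(4): 4−4=0 → A
C(2): 2−4=-2≡24 → Y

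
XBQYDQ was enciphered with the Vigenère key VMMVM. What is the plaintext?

CPEDRV

Repeat the key across the ciphertext: VMMVMV
X(23)−V(21): 2 → C
B(1)−M(12): -11≡15 → P
Q(16)−M(12): 4 → E
Y(24)−V(21): 3 → D
D(3)−M(12): -9≡17 → R
Q(16)−V(21): -5≡21 → V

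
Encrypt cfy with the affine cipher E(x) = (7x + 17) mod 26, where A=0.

c(2): 7·2+17=31≡5 → f
f(5): 7·5+17=52≡0 → a
y(24): 7·24+17=185≡3 → d

fad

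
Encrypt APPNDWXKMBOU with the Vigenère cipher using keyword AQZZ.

AFOMDMWJMRNT

Repeat the key across the message: AQZZAQZZAQZZ
A(0)+A(0): 0 → A
P(15)+Q(16): 31≡5 → F
P(15)+Z(25): 40≡14 → O
N(13)+Z(25): 38≡12 → M
D(3)+A(0): 3 → D
W(22)+Q(16): 38≡12 → M
X(23)+Z(25): 48≡22 → W
K(10)+Z(25): 35≡9 → J
M(12)+A(0): 12 → M
B(1)+Q(16): 17 → R
O(14)+Z(25): 39≡13 → N
U(20)+Z(25): 45≡19 → T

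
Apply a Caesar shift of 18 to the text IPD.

AHV

I(8): 8+18=26≡0 → A
P(15): 15+18=33≡7 → H
D(3): 3+18=21 → V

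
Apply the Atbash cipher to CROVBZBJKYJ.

C(2) → X(23)
R(17) → I(8)
O(14) → L(11)
V(21) → E(4)
B(1) → Y(24)
Z(25) → A(0)
B(1) → Y(24)
J(9) → Q(16)
K(10) → P(15)
Y(24) → B(1)
J(9) → Q(16)

XILEYAYQPBQ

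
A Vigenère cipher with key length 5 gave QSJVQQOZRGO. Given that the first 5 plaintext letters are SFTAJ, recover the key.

YNQVH

Subtract each crib letter from the matching ciphertext letter (mod 26):
Q(16)−S(18)=-2≡24 → Y
S(18)−F(5)=13 → N
J(9)−T(19)=-10≡16 → Q
V(21)−A(0)=21 → V
Q(16)−J(9)=7 → H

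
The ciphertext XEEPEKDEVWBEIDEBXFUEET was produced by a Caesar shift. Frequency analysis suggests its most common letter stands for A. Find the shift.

4

The most frequent ciphertext letter is E (appears 8 times).
E is position 4; A is position 0.
Shift = 4.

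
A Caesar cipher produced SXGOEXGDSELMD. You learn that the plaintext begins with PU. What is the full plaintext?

PUDLBUDAPBIJA

From the crib: S(18)−P(15)=3, so the shift is 3.
Subtract 3 from each ciphertext letter:
S(18): 18−3=15 → P
X(23): 23−3=20 → U
G(6): 6−3=3 → D
O(14): 14−3=11 → L
E(4): 4−3=1 → B
X(23): 23−3=20 → U
G(6): 6−3=3 → D
D(3): 3−3=0 → A
S(18): 18−3=15 → P
E(4): 4−3=1 → B
L(11): 11−3=8 → I
M(12): 12−3=9 → J
D(3): 3−3=0 → A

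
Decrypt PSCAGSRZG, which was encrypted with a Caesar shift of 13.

CFPNTFEMT

P(15): 15−13=2 → C
S(18): 18−13=5 → F
C(2): 2−13=-11≡15 → P
A(0): 0−13=-13≡13 → N
G(6): 6−13=-7≡19 → T
S(18): 18−13=5 → F
R(17): 17−13=4 → E
Z(25): 25−13=12 → M
G(6): 6−13=-7≡19 → T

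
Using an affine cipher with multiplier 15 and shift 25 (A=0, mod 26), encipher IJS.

PEJ

I(8): 15·8+25=145≡15 → P
J(9): 15·9+25=160≡4 → E
S(18): 15·18+25=295≡9 → J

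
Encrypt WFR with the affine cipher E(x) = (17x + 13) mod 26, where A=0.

XUQ

W(22): 17·22+13=387≡23 → X
F(5): 17·5+13=98≡20 → U
R(17): 17·17+13=302≡16 → Q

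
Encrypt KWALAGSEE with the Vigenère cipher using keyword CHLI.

Repeat the key across the message: CHLICHLIC
K(10)+C(2): 12 → M
W(22)+H(7): 29≡3 → D
A(0)+L(11): 11 → L
L(11)+I(8): 19 → T
A(0)+C(2): 2 → C
G(6)+H(7): 13 → N
S(18)+L(11): 29≡3 → D
E(4)+I(8): 12 → M
E(4)+C(2): 6 → G

MDLTCNDMG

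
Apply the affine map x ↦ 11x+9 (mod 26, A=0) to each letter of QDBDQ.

DQUQD

Q(16): 11·16+9=185≡3 → D
D(3): 11·3+9=42≡16 → Q
B(1): 11·1+9=20 → U
D(3): 11·3+9=42≡16 → Q
Q(16): 11·16+9=185≡3 → D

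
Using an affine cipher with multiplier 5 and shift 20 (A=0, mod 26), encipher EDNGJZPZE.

OJHYNPRPO

E(4): 5·4+20=40≡14 → O
D(3): 5·3+20=35≡9 → J
N(13): 5·13+20=85≡7 → H
G(6): 5·6+20=50≡24 → Y
J(9): 5·9+20=65≡13 → N
Z(25): 5·25+20=145≡15 → P
P(15): 5·15+20=95≡17 → R
Z(25): 5·25+20=145≡15 → P
E(4): 5·4+20=40≡14 → O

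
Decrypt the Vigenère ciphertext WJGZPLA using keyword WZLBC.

Repeat the key across the ciphertext: WZLBCWZ
W(22)−W(22): 0 → A
J(9)−Z(25): -16≡10 → K
G(6)−L(11): -5≡21 → V
Z(25)−B(1): 24 → Y
P(15)−C(2): 13 → N
L(11)−W(22): -11≡15 → P
A(0)−Z(25): -25≡1 → B

AKVYNPB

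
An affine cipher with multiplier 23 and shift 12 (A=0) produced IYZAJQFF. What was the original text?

KWNEBQLL

The inverse of 23 mod 26 is 17, since 23·17=391≡1. Apply D(y)=17·(y−12) mod 26:
I(8): 17·(8−12)=-68≡10 → K
Y(24): 17·(24−12)=204≡22 → W
Z(25): 17·(25−12)=221≡13 → N
A(0): 17·(0−12)=-204≡4 → E
J(9): 17·(9−12)=-51≡1 → B
Q(16): 17·(16−12)=68≡16 → Q
F(5): 17·(5−12)=-119≡11 → L
F(5): 17·(5−12)=-119≡11 → L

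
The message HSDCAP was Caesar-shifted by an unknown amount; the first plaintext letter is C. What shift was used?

From the crib: H(7)−C(2)=5, so the shift is 5.

5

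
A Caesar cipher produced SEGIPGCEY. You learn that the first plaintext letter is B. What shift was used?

17

From the crib: S(18)−B(1)=17, so the shift is 17.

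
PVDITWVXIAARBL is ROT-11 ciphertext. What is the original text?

P(15): 15−11=4 → E
V(21): 21−11=10 → K
D(3): 3−11=-8≡18 → S
I(8): 8−11=-3≡23 → X
T(19): 19−11=8 → I
W(22): 22−11=11 → L
V(21): 21−11=10 → K
X(23): 23−11=12 → M
I(8): 8−11=-3≡23 → X
A(0): 0−11=-11≡15 → P
A(0): 0−11=-11≡15 → P
R(17): 17−11=6 → G
B(1): 1−11=-10≡16 → Q
L(11): 11−11=0 → A

EKSXILKMXPPGQA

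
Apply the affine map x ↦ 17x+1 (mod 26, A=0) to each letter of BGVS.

B(1): 17·1+1=18 → S
G(6): 17·6+1=103≡25 → Z
V(21): 17·21+1=358≡20 → U
S(18): 17·18+1=307≡21 → V

SZUV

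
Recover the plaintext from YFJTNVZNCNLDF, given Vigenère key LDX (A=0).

Repeat the key across the ciphertext: LDXLDXLDXLDXL
Y(24)−L(11): 13 → N
F(5)−D(3): 2 → C
J(9)−X(23): -14≡12 → M
T(19)−L(11): 8 → I
N(13)−D(3): 10 → K
V(21)−X(23): -2≡24 → Y
Z(25)−L(11): 14 → O
N(13)−D(3): 10 → K
C(2)−X(23): -21≡5 → F
N(13)−L(11): 2 → C
L(11)−D(3): 8 → I
D(3)−X(23): -20≡6 → G
F(5)−L(11): -6≡20 → U

NCMIKYOKFCIGU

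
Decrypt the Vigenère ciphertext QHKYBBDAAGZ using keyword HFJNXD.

Repeat the key across the ciphertext: HFJNXDHFJNX
Q(16)−H(7): 9 → J
H(7)−F(5): 2 → C
K(10)−J(9): 1 → B
Y(24)−N(13): 11 → L
B(1)−X(23): -22≡4 → E
B(1)−D(3): -2≡24 → Y
D(3)−H(7): -4≡22 → W
A(0)−F(5): -5≡21 → V
A(0)−J(9): -9≡17 → R
G(6)−N(13): -7≡19 → T
Z(25)−X(23): 2 → C

JCBLEYWVRTC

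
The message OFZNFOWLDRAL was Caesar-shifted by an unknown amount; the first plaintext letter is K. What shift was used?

4

From the crib: O(14)−K(10)=4, so the shift is 4.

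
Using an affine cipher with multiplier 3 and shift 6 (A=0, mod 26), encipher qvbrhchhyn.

q(16): 3·16+6=54≡2 → c
v(21): 3·21+6=69≡17 → r
b(1): 3·1+6=9 → j
r(17): 3·17+6=57≡5 → f
h(7): 3·7+6=27≡1 → b
c(2): 3·2+6=12 → m
h(7): 3·7+6=27≡1 → b
h(7): 3·7+6=27≡1 → b
y(24): 3·24+6=78≡0 → a
n(13): 3·13+6=45≡19 → t

crjfbmbbat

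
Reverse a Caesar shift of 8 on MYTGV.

M(12): 12−8=4 → E
Y(24): 24−8=16 → Q
T(19): 19−8=11 → L
G(6): 6−8=-2≡24 → Y
V(21): 21−8=13 → N

EQLYN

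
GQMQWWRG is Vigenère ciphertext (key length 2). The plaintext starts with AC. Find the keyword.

GO

Subtract each crib letter from the matching ciphertext letter (mod 26):
G(6)−A(0)=6 → G
Q(16)−C(2)=14 → O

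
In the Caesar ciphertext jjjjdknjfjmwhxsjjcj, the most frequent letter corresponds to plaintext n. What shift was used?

22

The most frequent ciphertext letter is j (appears 9 times).
j is position 9; n is position 13.
Shift = -4≡22.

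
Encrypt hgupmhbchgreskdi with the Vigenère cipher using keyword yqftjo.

fwzivvzsmzasqaib

Repeat the key across the message: yqftjoyqftjoyqft
h(7)+y(24): 31≡5 → f
g(6)+q(16): 22 → w
u(20)+f(5): 25 → z
p(15)+t(19): 34≡8 → i
m(12)+j(9): 21 → v
h(7)+o(14): 21 → v
b(1)+y(24): 25 → z
c(2)+q(16): 18 → s
h(7)+f(5): 12 → m
g(6)+t(19): 25 → z
r(17)+j(9): 26≡0 → a
e(4)+o(14): 18 → s
s(18)+y(24): 42≡16 → q
k(10)+q(16): 26≡0 → a
d(3)+f(5): 8 → i
i(8)+t(19): 27≡1 → b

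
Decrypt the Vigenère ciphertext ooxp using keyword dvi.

Repeat the key across the ciphertext: dvid
o(14)−d(3): 11 → l
o(14)−v(21): -7≡19 → t
x(23)−i(8): 15 → p
p(15)−d(3): 12 → m

ltpm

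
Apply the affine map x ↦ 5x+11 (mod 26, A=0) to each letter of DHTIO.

D(3): 5·3+11=26≡0 → A
H(7): 5·7+11=46≡20 → U
T(19): 5·19+11=106≡2 → C
I(8): 5·8+11=51≡25 → Z
O(14): 5·14+11=81≡3 → D

AUCZD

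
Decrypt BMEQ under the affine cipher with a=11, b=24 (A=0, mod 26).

FGKE

The inverse of 11 mod 26 is 19, since 11·19=209≡1. Apply D(y)=19·(y−24) mod 26:
B(1): 19·(1−24)=-437≡5 → F
M(12): 19·(12−24)=-228≡6 → G
E(4): 19·(4−24)=-380≡10 → K
Q(16): 19·(16−24)=-152≡4 → E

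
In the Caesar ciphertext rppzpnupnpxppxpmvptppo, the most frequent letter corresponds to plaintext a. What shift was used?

15

The most frequent ciphertext letter is p (appears 11 times).
p is position 15; a is position 0.
Shift = 15.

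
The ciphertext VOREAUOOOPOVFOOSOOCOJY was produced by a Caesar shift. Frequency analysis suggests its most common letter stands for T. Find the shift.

21

The most frequent ciphertext letter is O (appears 10 times).
O is position 14; T is position 19.
Shift = -5≡21.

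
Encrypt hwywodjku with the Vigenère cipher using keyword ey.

lucusbniy

Repeat the key across the message: eyeyeyeye
h(7)+e(4): 11 → l
w(22)+y(24): 46≡20 → u
y(24)+e(4): 28≡2 → c
w(22)+y(24): 46≡20 → u
o(14)+e(4): 18 → s
d(3)+y(24): 27≡1 → b
j(9)+e(4): 13 → n
k(10)+y(24): 34≡8 → i
u(20)+e(4): 24 → y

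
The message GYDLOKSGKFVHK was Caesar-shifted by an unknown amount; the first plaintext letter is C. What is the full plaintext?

CUZHKGOCGBRDG

From the crib: G(6)−C(2)=4, so the shift is 4.
Subtract 4 from each ciphertext letter:
G(6): 6−4=2 → C
Y(24): 24−4=20 → U
D(3): 3−4=-1≡25 → Z
L(11): 11−4=7 → H
O(14): 14−4=10 → K
K(10): 10−4=6 → G
S(18): 18−4=14 → O
G(6): 6−4=2 → C
K(10): 10−4=6 → G
F(5): 5−4=1 → B
V(21): 21−4=17 → R
H(7): 7−4=3 → D
K(10): 10−4=6 → G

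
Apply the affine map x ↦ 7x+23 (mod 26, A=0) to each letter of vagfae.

oxngxz

v(21): 7·21+23=170≡14 → o
a(0): 7·0+23=23 → x
g(6): 7·6+23=65≡13 → n
f(5): 7·5+23=58≡6 → g
a(0): 7·0+23=23 → x
e(4): 7·4+23=51≡25 → z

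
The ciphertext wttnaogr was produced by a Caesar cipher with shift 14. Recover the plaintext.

w(22): 22−14=8 → i
t(19): 19−14=5 → f
t(19): 19−14=5 → f
n(13): 13−14=-1≡25 → z
a(0): 0−14=-14≡12 → m
o(14): 14−14=0 → a
g(6): 6−14=-8≡18 → s
r(17): 17−14=3 → d

iffzmasd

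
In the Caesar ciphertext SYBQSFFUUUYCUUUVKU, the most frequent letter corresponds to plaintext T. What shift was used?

1

The most frequent ciphertext letter is U (appears 7 times).
U is position 20; T is position 19.
Shift = 1.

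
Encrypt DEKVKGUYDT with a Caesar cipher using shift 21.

D(3): 3+21=24 → Y
E(4): 4+21=25 → Z
K(10): 10+21=31≡5 → F
V(21): 21+21=42≡16 → Q
K(10): 10+21=31≡5 → F
G(6): 6+21=27≡1 → B
U(20): 20+21=41≡15 → P
Y(24): 24+21=45≡19 → T
D(3): 3+21=24 → Y
T(19): 19+21=40≡14 → O

YZFQFBPTYO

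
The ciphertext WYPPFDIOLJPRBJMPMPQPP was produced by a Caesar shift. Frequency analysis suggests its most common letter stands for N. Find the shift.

The most frequent ciphertext letter is P (appears 7 times).
P is position 15; N is position 13.
Shift = 2.

2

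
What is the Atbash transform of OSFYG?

LHUBT

O(14) → L(11)
S(18) → H(7)
F(5) → U(20)
Y(24) → B(1)
G(6) → T(19)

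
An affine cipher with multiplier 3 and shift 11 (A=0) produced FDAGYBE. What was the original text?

YGFHNOP

The inverse of 3 mod 26 is 9, since 3·9=27≡1. Apply D(y)=9·(y−11) mod 26:
F(5): 9·(5−11)=-54≡24 → Y
D(3): 9·(3−11)=-72≡6 → G
A(0): 9·(0−11)=-99≡5 → F
G(6): 9·(6−11)=-45≡7 → H
Y(24): 9·(24−11)=117≡13 → N
B(1): 9·(1−11)=-90≡14 → O
E(4): 9·(4−11)=-63≡15 → P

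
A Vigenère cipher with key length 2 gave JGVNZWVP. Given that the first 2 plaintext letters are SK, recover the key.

RW

Subtract each crib letter from the matching ciphertext letter (mod 26):
J(9)−S(18)=-9≡17 → R
G(6)−K(10)=-4≡22 → W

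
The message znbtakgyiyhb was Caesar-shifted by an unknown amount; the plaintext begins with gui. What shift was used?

From the crib: z(25)−g(6)=19, so the shift is 19.

19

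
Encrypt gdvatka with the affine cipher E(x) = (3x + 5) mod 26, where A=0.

g(6): 3·6+5=23 → x
d(3): 3·3+5=14 → o
v(21): 3·21+5=68≡16 → q
a(0): 3·0+5=5 → f
t(19): 3·19+5=62≡10 → k
k(10): 3·10+5=35≡9 → j
a(0): 3·0+5=5 → f

xoqfkjf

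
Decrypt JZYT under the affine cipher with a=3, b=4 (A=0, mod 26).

The inverse of 3 mod 26 is 9, since 3·9=27≡1. Apply D(y)=9·(y−4) mod 26:
J(9): 9·(9−4)=45≡19 → T
Z(25): 9·(25−4)=189≡7 → H
Y(24): 9·(24−4)=180≡24 → Y
T(19): 9·(19−4)=135≡5 → F

THYF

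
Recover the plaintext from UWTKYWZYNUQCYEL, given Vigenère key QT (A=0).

EDDRIDJFXBAJILV

Repeat the key across the ciphertext: QTQTQTQTQTQTQTQ
U(20)−Q(16): 4 → E
W(22)−T(19): 3 → D
T(19)−Q(16): 3 → D
K(10)−T(19): -9≡17 → R
Y(24)−Q(16): 8 → I
W(22)−T(19): 3 → D
Z(25)−Q(16): 9 → J
Y(24)−T(19): 5 → F
N(13)−Q(16): -3≡23 → X
U(20)−T(19): 1 → B
Q(16)−Q(16): 0 → A
C(2)−T(19): -17≡9 → J
Y(24)−Q(16): 8 → I
E(4)−T(19): -15≡11 → L
L(11)−Q(16): -5≡21 → V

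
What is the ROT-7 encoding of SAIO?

ZHPV

S(18): 18+7=25 → Z
A(0): 0+7=7 → H
I(8): 8+7=15 → P
O(14): 14+7=21 → V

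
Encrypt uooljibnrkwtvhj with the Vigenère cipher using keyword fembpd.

Repeat the key across the message: fembpdfembpdfem
u(20)+f(5): 25 → z
o(14)+e(4): 18 → s
o(14)+m(12): 26≡0 → a
l(11)+b(1): 12 → m
j(9)+p(15): 24 → y
i(8)+d(3): 11 → l
b(1)+f(5): 6 → g
n(13)+e(4): 17 → r
r(17)+m(12): 29≡3 → d
k(10)+b(1): 11 → l
w(22)+p(15): 37≡11 → l
t(19)+d(3): 22 → w
v(21)+f(5): 26≡0 → a
h(7)+e(4): 11 → l
j(9)+m(12): 21 → v

zsamylgrdllwalv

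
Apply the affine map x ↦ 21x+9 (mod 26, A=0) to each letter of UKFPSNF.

NLKMXWK

U(20): 21·20+9=429≡13 → N
K(10): 21·10+9=219≡11 → L
F(5): 21·5+9=114≡10 → K
P(15): 21·15+9=324≡12 → M
S(18): 21·18+9=387≡23 → X
N(13): 21·13+9=282≡22 → W
F(5): 21·5+9=114≡10 → K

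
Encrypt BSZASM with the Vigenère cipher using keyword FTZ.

GLYFLL

Repeat the key across the message: FTZFTZ
B(1)+F(5): 6 → G
S(18)+T(19): 37≡11 → L
Z(25)+Z(25): 50≡24 → Y
A(0)+F(5): 5 → F
S(18)+T(19): 37≡11 → L
M(12)+Z(25): 37≡11 → L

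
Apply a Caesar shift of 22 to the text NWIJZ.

JSEFV

N(13): 13+22=35≡9 → J
W(22): 22+22=44≡18 → S
I(8): 8+22=30≡4 → E
J(9): 9+22=31≡5 → F
Z(25): 25+22=47≡21 → V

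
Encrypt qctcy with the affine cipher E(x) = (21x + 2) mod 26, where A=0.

aslsm

q(16): 21·16+2=338≡0 → a
c(2): 21·2+2=44≡18 → s
t(19): 21·19+2=401≡11 → l
c(2): 21·2+2=44≡18 → s
y(24): 21·24+2=506≡12 → m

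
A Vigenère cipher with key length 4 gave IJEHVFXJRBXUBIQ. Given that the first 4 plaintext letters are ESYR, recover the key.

ERGQ

Subtract each crib letter from the matching ciphertext letter (mod 26):
I(8)−E(4)=4 → E
J(9)−S(18)=-9≡17 → R
E(4)−Y(24)=-20≡6 → G
H(7)−R(17)=-10≡16 → Q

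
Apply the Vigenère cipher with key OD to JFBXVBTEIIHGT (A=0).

Repeat the key across the message: ODODODODODODO
J(9)+O(14): 23 → X
F(5)+D(3): 8 → I
B(1)+O(14): 15 → P
X(23)+D(3): 26≡0 → A
V(21)+O(14): 35≡9 → J
B(1)+D(3): 4 → E
T(19)+O(14): 33≡7 → H
E(4)+D(3): 7 → H
I(8)+O(14): 22 → W
I(8)+D(3): 11 → L
H(7)+O(14): 21 → V
G(6)+D(3): 9 → J
T(19)+O(14): 33≡7 → H

XIPAJEHHWLVJH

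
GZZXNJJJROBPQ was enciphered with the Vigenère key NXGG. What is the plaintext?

TCTRAMDDERVJD

Repeat the key across the ciphertext: NXGGNXGGNXGGN
G(6)−N(13): -7≡19 → T
Z(25)−X(23): 2 → C
Z(25)−G(6): 19 → T
X(23)−G(6): 17 → R
N(13)−N(13): 0 → A
J(9)−X(23): -14≡12 → M
J(9)−G(6): 3 → D
J(9)−G(6): 3 → D
R(17)−N(13): 4 → E
O(14)−X(23): -9≡17 → R
B(1)−G(6): -5≡21 → V
P(15)−G(6): 9 → J
Q(16)−N(13): 3 → D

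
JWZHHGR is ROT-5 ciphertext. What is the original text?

J(9): 9−5=4 → E
W(22): 22−5=17 → R
Z(25): 25−5=20 → U
H(7): 7−5=2 → C
H(7): 7−5=2 → C
G(6): 6−5=1 → B
R(17): 17−5=12 → M

ERUCCBM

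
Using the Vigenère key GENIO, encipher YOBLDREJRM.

Repeat the key across the message: GENIOGENIO
Y(24)+G(6): 30≡4 → E
O(14)+E(4): 18 → S
B(1)+N(13): 14 → O
L(11)+I(8): 19 → T
D(3)+O(14): 17 → R
R(17)+G(6): 23 → X
E(4)+E(4): 8 → I
J(9)+N(13): 22 → W
R(17)+I(8): 25 → Z
M(12)+O(14): 26≡0 → A

ESOTRXIWZA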